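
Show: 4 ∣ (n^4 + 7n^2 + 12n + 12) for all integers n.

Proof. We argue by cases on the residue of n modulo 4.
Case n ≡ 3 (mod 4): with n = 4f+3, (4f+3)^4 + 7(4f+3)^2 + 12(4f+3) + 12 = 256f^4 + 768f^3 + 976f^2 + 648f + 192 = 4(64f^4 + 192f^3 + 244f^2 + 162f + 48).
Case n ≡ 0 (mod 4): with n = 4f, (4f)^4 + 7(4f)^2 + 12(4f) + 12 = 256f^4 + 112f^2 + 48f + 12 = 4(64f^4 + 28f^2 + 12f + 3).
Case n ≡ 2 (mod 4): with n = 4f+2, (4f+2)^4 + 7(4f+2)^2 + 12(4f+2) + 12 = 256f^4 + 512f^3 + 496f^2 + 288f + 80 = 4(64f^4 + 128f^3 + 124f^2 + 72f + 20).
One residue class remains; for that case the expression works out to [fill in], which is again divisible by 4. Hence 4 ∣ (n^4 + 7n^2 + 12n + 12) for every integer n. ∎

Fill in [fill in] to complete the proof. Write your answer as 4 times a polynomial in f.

Only n ≡ 1 (mod 4) is unaccounted for. Put n = 4f+1:
(4f+1)^4 + 7(4f+1)^2 + 12(4f+1) + 12 expands to 256f^4 + 256f^3 + 208f^2 + 120f + 32,
and factoring out 4 leaves 4(64f^4 + 64f^3 + 52f^2 + 30f + 8).

4(64f^4 + 64f^3 + 52f^2 + 30f + 8)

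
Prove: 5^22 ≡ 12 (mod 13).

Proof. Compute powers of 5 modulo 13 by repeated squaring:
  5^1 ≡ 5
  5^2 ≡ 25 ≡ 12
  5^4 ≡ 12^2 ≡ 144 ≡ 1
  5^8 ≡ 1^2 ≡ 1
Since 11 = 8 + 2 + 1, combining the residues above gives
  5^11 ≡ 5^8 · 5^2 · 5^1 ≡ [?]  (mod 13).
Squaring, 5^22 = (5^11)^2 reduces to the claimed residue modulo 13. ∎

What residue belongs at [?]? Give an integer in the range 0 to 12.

5^8 · 5^2 · 5^1 ≡ 1 · 12 · 5 = 60.
60 mod 13 = 8, so 5^11 ≡ 8 (mod 13).

8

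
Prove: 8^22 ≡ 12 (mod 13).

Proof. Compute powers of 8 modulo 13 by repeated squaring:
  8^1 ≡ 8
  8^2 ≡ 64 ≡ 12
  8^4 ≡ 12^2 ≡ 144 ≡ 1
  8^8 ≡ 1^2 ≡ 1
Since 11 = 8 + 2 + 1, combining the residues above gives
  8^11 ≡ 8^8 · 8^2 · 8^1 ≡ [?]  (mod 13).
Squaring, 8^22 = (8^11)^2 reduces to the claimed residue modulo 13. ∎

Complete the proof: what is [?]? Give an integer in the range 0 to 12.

5

Multiply the listed residues: 1 · 12 · 8 = 12 → 96.
Reducing modulo 13: 96 = 7·13 + 5, so 8^11 ≡ 5.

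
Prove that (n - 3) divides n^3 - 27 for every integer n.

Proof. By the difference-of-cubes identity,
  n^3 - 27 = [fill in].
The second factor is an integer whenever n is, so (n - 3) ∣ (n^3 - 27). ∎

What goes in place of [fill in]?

Polynomial division of n^3 - 27 by n - 3 leaves remainder 0 and quotient n^2 + 3n + 9.
Hence n^3 - 27 = (n - 3)(n^2 + 3n + 9).

(n - 3)(n^2 + 3n + 9)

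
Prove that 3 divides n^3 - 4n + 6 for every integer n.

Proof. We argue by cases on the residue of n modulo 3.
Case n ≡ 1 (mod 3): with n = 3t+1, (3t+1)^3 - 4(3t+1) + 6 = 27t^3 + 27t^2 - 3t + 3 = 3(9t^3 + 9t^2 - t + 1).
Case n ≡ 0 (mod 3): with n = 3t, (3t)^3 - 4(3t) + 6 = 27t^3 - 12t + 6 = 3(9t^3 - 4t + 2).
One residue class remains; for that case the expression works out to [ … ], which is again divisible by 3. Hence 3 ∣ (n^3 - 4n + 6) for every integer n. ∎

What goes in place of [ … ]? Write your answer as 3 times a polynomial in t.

3(9t^3 + 18t^2 + 8t + 2)

Only n ≡ 2 (mod 3) is unaccounted for. Put n = 3t+2:
(3t+2)^3 - 4(3t+2) + 6 expands to 27t^3 + 54t^2 + 24t + 6,
and factoring out 3 leaves 3(9t^3 + 18t^2 + 8t + 2).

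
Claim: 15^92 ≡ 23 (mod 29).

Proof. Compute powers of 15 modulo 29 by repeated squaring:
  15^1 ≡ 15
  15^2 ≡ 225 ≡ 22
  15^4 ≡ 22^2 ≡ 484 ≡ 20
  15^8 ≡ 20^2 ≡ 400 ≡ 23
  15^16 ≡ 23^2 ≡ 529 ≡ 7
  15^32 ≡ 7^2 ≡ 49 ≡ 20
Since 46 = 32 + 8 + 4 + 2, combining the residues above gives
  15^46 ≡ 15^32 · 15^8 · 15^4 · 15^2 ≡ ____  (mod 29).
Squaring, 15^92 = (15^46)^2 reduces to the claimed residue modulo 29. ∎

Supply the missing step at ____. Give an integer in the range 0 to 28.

9

15^32 · 15^8 · 15^4 · 15^2 ≡ 20 · 23 · 20 · 22 = 202400.
202400 mod 29 = 9, so 15^46 ≡ 9 (mod 29).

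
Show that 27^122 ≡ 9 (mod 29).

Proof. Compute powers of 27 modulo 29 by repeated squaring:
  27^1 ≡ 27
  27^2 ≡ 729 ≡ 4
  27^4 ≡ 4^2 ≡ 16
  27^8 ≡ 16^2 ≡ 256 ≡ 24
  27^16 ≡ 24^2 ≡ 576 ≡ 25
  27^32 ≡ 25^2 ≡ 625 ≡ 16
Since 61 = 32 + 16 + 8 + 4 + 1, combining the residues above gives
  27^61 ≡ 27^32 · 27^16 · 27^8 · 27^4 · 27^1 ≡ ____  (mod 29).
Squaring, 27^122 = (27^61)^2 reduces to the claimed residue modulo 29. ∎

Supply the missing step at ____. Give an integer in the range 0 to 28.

Multiply the listed residues: 16 · 25 · 24 · 16 · 27 = 400 → 9600 → 153600 → 4147200.
Reducing modulo 29: 4147200 = 143006·29 + 26, so 27^61 ≡ 26.

26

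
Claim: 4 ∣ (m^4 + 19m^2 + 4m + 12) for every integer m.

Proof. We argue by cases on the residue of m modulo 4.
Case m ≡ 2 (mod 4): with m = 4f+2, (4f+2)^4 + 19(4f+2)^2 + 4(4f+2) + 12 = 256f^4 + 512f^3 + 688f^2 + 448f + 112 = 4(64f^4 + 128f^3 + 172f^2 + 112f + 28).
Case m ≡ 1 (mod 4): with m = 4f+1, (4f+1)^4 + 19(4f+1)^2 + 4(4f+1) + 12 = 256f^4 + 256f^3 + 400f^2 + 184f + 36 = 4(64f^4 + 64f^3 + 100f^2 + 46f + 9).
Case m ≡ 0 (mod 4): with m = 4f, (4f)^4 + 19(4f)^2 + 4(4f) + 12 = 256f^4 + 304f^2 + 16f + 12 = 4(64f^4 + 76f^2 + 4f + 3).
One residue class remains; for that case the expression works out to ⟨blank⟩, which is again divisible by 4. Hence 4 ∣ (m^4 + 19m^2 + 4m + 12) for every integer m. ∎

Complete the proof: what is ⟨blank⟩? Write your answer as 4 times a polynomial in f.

4(64f^4 + 192f^3 + 292f^2 + 226f + 69)

The residues treated are {2, 1, 0}, so the missing case is m ≡ 3 (mod 4); write m = 4f+3.
Then (4f+3)^4 + 19(4f+3)^2 + 4(4f+3) + 12 = 256f^4 + 768f^3 + 1168f^2 + 904f + 276 = 4(64f^4 + 192f^3 + 292f^2 + 226f + 69).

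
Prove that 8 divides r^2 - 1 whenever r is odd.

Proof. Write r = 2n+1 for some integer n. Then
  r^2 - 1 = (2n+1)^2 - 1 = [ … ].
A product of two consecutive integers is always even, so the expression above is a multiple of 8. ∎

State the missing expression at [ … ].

4n(n + 1)

(2n+1)^2 - 1 = 4n^2 + 4n + 1 - 1 = 4n^2 + 4n = 4n(n+1).
Since n and n+1 are consecutive, n(n+1) is even, and 4·(even) is a multiple of 8.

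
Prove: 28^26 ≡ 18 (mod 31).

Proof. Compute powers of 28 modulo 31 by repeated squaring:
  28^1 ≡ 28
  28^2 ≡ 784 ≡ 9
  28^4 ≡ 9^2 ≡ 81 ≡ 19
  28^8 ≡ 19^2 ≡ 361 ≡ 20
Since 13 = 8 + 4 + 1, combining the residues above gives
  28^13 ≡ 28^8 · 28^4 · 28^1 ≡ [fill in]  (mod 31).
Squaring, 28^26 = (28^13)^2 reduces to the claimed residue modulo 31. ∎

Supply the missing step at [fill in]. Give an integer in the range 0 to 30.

7

28^8 · 28^4 · 28^1 ≡ 20 · 19 · 28 = 10640.
10640 mod 31 = 7, so 28^13 ≡ 7 (mod 31).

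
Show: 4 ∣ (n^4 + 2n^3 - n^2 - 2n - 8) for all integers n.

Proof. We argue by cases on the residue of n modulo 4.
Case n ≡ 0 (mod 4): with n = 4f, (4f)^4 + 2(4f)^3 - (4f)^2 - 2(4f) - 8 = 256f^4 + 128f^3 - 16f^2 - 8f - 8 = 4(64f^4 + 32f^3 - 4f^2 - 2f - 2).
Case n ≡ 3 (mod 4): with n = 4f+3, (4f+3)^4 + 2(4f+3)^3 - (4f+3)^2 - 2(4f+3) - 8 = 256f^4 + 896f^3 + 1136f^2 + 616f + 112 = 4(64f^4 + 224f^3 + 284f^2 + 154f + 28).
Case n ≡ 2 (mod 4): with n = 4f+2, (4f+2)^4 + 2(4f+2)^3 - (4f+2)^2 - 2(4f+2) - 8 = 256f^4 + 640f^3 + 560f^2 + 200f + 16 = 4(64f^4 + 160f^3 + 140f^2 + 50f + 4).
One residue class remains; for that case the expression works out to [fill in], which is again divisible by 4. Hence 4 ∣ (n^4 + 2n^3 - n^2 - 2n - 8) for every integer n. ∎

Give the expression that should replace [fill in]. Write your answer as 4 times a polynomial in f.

4(64f^4 + 96f^3 + 44f^2 + 6f - 2)

Only n ≡ 1 (mod 4) is unaccounted for. Put n = 4f+1:
(4f+1)^4 + 2(4f+1)^3 - (4f+1)^2 - 2(4f+1) - 8 expands to 256f^4 + 384f^3 + 176f^2 + 24f - 8,
and factoring out 4 leaves 4(64f^4 + 96f^3 + 44f^2 + 6f - 2).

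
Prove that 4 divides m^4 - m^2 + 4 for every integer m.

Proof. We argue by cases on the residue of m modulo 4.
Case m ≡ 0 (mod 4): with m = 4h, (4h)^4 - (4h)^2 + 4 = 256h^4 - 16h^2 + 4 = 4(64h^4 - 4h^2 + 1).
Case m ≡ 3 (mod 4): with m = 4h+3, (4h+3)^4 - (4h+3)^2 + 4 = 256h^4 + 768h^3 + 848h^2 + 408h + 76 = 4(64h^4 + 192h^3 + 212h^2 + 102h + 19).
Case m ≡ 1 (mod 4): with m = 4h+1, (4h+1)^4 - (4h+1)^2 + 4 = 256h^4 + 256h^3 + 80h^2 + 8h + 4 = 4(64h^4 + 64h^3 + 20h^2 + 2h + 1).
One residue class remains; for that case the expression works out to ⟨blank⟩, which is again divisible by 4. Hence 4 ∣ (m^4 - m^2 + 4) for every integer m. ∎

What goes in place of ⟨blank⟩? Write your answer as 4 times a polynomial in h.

4(64h^4 + 128h^3 + 92h^2 + 28h + 4)

The residues treated are {0, 3, 1}, so the missing case is m ≡ 2 (mod 4); write m = 4h+2.
Then (4h+2)^4 - (4h+2)^2 + 4 = 256h^4 + 512h^3 + 368h^2 + 112h + 16 = 4(64h^4 + 128h^3 + 92h^2 + 28h + 4).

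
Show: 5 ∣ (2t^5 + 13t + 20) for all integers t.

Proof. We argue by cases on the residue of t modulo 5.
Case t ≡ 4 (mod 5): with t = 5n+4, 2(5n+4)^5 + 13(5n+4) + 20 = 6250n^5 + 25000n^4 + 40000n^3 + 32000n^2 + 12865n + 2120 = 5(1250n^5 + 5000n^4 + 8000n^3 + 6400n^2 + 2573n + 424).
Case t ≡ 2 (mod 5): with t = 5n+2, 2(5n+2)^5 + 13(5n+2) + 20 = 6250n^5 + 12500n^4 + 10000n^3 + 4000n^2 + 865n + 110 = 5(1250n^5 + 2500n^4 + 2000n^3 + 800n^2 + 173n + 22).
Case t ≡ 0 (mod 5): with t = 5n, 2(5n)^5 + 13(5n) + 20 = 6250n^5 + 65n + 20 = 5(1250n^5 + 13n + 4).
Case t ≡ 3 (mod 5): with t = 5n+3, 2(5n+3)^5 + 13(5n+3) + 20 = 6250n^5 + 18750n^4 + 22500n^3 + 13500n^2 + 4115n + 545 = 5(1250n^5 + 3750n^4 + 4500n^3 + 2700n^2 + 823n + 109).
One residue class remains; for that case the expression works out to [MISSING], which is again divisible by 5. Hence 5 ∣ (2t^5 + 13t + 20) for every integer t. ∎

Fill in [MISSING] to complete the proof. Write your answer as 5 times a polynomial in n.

The residues treated are {4, 2, 0, 3}, so the missing case is t ≡ 1 (mod 5); write t = 5n+1.
Then 2(5n+1)^5 + 13(5n+1) + 20 = 6250n^5 + 6250n^4 + 2500n^3 + 500n^2 + 115n + 35 = 5(1250n^5 + 1250n^4 + 500n^3 + 100n^2 + 23n + 7).

5(1250n^5 + 1250n^4 + 500n^3 + 100n^2 + 23n + 7)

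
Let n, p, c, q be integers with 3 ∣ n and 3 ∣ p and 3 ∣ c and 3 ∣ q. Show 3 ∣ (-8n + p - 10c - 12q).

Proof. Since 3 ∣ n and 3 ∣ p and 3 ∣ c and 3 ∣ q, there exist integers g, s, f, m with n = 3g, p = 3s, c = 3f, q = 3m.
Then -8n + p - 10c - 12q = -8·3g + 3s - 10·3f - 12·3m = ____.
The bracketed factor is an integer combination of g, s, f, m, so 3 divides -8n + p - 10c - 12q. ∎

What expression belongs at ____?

3(-10f - 8g - 12m + s)

Each term has a factor of 3: -8·3g + 3s - 10·3f - 12·3m = 3·(-10f - 8g - 12m + s).
Since -10f - 8g - 12m + s is an integer, 3 ∣ (-8n + p - 10c - 12q).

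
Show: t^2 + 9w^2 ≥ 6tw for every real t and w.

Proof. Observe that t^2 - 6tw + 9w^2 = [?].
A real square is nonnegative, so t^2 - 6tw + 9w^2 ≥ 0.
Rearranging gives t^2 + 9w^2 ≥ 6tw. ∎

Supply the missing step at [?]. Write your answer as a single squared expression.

The leading and trailing coefficients are 1^2 and 3^2, and 6 = 2·1·3, so the trinomial is (t - 3w)^2.
Hence t^2 - 6tw + 9w^2 ≥ 0.

(t - 3w)^2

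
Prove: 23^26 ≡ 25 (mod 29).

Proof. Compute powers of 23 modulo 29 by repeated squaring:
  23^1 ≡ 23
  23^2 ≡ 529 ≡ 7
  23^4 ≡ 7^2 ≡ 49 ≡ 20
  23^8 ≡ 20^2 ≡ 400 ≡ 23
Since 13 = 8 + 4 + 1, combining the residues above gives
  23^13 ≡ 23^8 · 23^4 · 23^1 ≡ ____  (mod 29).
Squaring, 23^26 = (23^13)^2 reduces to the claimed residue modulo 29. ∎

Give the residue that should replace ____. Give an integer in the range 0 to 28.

Multiply the listed residues: 23 · 20 · 23 = 460 → 10580.
Reducing modulo 29: 10580 = 364·29 + 24, so 23^13 ≡ 24.

24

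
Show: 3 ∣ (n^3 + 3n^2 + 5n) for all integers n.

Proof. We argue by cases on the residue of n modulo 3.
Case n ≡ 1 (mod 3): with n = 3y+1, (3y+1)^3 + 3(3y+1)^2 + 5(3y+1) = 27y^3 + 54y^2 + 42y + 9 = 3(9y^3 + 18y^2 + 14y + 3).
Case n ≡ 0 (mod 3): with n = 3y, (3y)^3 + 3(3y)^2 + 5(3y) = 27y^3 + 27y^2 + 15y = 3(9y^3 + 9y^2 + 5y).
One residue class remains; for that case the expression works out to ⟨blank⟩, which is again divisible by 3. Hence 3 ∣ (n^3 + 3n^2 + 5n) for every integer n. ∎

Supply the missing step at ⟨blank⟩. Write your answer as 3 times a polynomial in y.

The residues treated are {1, 0}, so the missing case is n ≡ 2 (mod 3); write n = 3y+2.
Then (3y+2)^3 + 3(3y+2)^2 + 5(3y+2) = 27y^3 + 81y^2 + 87y + 30 = 3(9y^3 + 27y^2 + 29y + 10).

3(9y^3 + 27y^2 + 29y + 10)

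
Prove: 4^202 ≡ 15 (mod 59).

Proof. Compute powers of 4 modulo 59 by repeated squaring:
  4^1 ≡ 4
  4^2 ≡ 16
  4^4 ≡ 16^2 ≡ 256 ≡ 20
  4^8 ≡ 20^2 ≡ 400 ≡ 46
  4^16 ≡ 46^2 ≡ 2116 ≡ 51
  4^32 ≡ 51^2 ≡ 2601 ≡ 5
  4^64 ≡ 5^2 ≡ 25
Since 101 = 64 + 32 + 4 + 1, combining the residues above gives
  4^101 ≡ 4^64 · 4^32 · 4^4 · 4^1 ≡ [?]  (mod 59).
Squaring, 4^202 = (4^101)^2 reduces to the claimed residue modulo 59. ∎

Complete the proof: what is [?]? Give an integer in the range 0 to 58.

29

4^64 · 4^32 · 4^4 · 4^1 ≡ 25 · 5 · 20 · 4 = 10000.
10000 mod 59 = 29, so 4^101 ≡ 29 (mod 59).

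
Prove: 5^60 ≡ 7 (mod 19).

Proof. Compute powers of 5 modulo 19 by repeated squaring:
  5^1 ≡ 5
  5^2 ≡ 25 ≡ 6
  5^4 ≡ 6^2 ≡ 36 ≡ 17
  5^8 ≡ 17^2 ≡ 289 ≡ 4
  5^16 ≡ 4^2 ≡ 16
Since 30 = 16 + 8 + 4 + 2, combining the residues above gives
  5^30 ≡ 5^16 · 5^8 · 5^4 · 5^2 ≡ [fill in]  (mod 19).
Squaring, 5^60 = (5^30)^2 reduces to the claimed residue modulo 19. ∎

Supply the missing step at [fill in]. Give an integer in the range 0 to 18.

Multiply the listed residues: 16 · 4 · 17 · 6 = 64 → 1088 → 6528.
Reducing modulo 19: 6528 = 343·19 + 11, so 5^30 ≡ 11.

11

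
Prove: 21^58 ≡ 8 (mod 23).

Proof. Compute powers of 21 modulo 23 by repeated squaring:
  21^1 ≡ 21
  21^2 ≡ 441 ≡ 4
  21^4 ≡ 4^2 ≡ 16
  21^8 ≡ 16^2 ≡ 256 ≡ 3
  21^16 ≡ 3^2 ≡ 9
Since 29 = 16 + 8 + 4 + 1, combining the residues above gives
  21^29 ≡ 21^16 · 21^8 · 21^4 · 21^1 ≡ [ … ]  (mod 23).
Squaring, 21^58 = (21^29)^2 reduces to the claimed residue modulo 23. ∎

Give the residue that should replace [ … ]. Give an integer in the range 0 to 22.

21^16 · 21^8 · 21^4 · 21^1 ≡ 9 · 3 · 16 · 21 = 9072.
9072 mod 23 = 10, so 21^29 ≡ 10 (mod 23).

10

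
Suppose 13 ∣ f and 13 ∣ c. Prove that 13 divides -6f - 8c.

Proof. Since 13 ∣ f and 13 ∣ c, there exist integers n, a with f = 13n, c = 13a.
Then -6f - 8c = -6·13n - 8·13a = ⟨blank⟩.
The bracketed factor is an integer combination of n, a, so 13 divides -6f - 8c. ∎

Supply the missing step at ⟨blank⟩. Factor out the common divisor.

13(-8a - 6n)

Pull the common 13 out of every term: -6·13n - 8·13a = 13(-8a - 6n).
-8a - 6n is an integer, which exhibits the divisibility.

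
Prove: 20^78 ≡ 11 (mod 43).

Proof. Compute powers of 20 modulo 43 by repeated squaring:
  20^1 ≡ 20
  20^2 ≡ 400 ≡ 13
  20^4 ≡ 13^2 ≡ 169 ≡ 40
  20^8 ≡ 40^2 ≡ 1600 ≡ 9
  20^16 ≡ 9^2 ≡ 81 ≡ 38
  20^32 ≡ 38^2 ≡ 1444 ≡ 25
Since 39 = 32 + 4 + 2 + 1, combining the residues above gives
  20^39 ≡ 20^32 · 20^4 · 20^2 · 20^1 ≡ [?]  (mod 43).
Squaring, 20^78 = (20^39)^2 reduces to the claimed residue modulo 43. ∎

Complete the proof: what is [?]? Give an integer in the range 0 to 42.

20^32 · 20^4 · 20^2 · 20^1 ≡ 25 · 40 · 13 · 20 = 260000.
260000 mod 43 = 22, so 20^39 ≡ 22 (mod 43).

22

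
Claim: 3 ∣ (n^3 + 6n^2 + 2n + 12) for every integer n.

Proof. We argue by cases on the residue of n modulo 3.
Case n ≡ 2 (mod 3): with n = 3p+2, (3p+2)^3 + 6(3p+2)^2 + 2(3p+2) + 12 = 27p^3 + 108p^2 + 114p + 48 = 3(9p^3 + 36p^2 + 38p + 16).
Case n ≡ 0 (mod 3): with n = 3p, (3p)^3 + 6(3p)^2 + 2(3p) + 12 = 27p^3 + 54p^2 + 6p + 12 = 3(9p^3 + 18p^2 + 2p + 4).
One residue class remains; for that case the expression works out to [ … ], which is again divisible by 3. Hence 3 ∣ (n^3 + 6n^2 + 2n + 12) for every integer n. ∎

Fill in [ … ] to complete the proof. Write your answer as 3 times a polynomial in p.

Only n ≡ 1 (mod 3) is unaccounted for. Put n = 3p+1:
(3p+1)^3 + 6(3p+1)^2 + 2(3p+1) + 12 expands to 27p^3 + 81p^2 + 51p + 21,
and factoring out 3 leaves 3(9p^3 + 27p^2 + 17p + 7).

3(9p^3 + 27p^2 + 17p + 7)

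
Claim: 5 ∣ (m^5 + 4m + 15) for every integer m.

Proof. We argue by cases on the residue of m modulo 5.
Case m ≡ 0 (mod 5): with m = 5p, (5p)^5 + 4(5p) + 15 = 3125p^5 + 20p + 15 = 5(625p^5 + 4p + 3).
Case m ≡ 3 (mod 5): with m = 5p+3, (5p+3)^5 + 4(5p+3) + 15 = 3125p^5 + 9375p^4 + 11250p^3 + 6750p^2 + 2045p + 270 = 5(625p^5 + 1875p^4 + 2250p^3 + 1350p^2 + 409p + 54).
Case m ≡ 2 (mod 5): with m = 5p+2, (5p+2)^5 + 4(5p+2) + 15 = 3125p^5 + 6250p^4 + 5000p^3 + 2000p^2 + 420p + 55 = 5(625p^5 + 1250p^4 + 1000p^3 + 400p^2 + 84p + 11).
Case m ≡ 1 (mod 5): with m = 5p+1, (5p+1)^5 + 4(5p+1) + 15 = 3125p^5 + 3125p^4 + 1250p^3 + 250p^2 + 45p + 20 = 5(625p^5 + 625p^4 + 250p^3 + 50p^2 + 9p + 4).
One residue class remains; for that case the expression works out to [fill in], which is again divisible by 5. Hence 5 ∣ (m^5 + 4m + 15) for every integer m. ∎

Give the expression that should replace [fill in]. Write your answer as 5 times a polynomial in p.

Only m ≡ 4 (mod 5) is unaccounted for. Put m = 5p+4:
(5p+4)^5 + 4(5p+4) + 15 expands to 3125p^5 + 12500p^4 + 20000p^3 + 16000p^2 + 6420p + 1055,
and factoring out 5 leaves 5(625p^5 + 2500p^4 + 4000p^3 + 3200p^2 + 1284p + 211).

5(625p^5 + 2500p^4 + 4000p^3 + 3200p^2 + 1284p + 211)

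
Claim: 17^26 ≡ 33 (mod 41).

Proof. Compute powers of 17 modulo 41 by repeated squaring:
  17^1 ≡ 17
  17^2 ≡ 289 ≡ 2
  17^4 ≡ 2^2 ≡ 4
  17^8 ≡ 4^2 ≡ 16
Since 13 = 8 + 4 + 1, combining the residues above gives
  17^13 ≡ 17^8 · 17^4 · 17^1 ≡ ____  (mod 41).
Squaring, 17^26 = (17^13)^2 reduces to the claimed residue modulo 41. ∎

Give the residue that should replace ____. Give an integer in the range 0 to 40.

22

Multiply the listed residues: 16 · 4 · 17 = 64 → 1088.
Reducing modulo 41: 1088 = 26·41 + 22, so 17^13 ≡ 22.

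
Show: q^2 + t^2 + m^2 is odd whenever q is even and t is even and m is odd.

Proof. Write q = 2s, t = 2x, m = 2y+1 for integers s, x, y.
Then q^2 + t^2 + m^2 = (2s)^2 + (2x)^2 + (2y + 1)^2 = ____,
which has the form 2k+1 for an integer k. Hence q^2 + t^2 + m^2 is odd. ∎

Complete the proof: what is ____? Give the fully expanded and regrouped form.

2(2s^2 + 2x^2 + 2y^2 + 2y) + 1

(2s)^2 + (2x)^2 + (2y + 1)^2 = 4s^2 + 4x^2 + 4y^2 + 4y + 1
= 2(2s^2 + 2x^2 + 2y^2 + 2y) + 1.
Since 2s^2 + 2x^2 + 2y^2 + 2y is an integer, the sum of squares is of the form 2k+1 for an integer k.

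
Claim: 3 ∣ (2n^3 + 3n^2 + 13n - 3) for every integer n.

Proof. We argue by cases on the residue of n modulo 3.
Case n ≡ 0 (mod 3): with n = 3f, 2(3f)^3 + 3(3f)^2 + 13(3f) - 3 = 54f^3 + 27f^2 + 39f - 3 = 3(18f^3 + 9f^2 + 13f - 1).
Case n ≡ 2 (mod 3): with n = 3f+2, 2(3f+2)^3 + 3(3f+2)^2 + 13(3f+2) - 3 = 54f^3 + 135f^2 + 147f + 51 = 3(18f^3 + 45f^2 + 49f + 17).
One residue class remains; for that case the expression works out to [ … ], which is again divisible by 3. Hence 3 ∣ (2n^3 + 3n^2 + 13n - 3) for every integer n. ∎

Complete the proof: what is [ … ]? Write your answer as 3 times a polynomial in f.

3(18f^3 + 27f^2 + 25f + 5)

Only n ≡ 1 (mod 3) is unaccounted for. Put n = 3f+1:
2(3f+1)^3 + 3(3f+1)^2 + 13(3f+1) - 3 expands to 54f^3 + 81f^2 + 75f + 15,
and factoring out 3 leaves 3(18f^3 + 27f^2 + 25f + 5).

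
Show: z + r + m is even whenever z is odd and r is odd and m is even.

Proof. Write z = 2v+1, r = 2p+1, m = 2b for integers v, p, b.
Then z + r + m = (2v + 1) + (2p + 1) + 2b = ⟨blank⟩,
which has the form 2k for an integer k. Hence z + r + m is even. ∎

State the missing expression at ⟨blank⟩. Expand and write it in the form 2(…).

2(b + p + v + 1)

(2v + 1) + (2p + 1) + 2b = 2b + 2p + 2v + 2
= 2(b + p + v + 1).
Since b + p + v + 1 is an integer, the sum is of the form 2k for an integer k.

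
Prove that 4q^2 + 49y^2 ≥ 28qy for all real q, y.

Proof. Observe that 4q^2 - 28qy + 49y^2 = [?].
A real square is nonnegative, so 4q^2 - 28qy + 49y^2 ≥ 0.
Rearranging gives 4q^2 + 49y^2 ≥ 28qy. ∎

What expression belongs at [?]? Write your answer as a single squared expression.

4q^2 - 28qy + 49y^2 is a perfect-square trinomial: the outer terms are (2q)^2 and (7y)^2, and the cross term is -2·2q·7y.
So 4q^2 - 28qy + 49y^2 = (2q - 7y)^2 ≥ 0.

(2q - 7y)^2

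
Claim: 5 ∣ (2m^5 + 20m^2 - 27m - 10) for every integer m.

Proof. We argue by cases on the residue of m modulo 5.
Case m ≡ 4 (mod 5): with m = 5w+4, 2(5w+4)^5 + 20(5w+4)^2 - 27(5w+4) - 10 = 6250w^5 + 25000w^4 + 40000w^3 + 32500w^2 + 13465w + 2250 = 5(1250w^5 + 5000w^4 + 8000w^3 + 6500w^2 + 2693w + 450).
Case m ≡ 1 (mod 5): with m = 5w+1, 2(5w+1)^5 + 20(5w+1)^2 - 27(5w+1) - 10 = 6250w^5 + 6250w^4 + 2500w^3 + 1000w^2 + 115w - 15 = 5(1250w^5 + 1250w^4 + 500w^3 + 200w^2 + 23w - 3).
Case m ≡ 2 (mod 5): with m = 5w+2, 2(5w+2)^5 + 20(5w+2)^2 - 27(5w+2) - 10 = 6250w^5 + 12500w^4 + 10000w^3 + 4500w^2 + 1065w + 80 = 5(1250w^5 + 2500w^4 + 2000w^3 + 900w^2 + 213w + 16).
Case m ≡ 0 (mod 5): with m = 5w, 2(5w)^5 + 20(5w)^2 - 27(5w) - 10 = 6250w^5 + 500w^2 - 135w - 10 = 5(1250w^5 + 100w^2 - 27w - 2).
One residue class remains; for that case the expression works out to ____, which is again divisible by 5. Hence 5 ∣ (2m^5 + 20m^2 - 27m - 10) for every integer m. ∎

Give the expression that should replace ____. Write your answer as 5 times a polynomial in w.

5(1250w^5 + 3750w^4 + 4500w^3 + 2800w^2 + 903w + 115)

Only m ≡ 3 (mod 5) is unaccounted for. Put m = 5w+3:
2(5w+3)^5 + 20(5w+3)^2 - 27(5w+3) - 10 expands to 6250w^5 + 18750w^4 + 22500w^3 + 14000w^2 + 4515w + 575,
and factoring out 5 leaves 5(1250w^5 + 3750w^4 + 4500w^3 + 2800w^2 + 903w + 115).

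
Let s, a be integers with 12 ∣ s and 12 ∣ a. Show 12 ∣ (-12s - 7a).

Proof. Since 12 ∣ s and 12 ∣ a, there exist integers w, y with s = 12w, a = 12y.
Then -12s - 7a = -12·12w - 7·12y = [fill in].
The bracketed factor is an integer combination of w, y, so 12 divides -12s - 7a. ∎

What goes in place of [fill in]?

Each term has a factor of 12: -12·12w - 7·12y = 12·(-12w - 7y).
Since -12w - 7y is an integer, 12 ∣ (-12s - 7a).

12(-12w - 7y)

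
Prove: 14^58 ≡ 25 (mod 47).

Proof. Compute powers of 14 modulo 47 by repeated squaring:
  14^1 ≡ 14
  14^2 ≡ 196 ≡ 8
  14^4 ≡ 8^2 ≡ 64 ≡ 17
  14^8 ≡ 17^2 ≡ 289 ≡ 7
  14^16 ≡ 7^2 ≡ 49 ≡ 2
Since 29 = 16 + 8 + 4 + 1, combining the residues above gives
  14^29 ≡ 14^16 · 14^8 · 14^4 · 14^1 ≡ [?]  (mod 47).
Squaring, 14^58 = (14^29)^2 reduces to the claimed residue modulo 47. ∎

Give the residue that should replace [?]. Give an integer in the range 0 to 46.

14^16 · 14^8 · 14^4 · 14^1 ≡ 2 · 7 · 17 · 14 = 3332.
3332 mod 47 = 42, so 14^29 ≡ 42 (mod 47).

42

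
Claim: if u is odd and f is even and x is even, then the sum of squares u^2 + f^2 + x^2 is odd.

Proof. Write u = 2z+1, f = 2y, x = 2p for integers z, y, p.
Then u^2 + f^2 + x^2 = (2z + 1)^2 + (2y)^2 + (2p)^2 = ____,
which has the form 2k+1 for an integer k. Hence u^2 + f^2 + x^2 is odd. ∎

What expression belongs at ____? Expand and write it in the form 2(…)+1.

Expanding: (2z + 1)^2 + (2y)^2 + (2p)^2 = 4p^2 + 4y^2 + 4z^2 + 4z + 1.
Every term except the constant is even, so this is 2(2p^2 + 2y^2 + 2z^2 + 2z) + 1,
and 2p^2 + 2y^2 + 2z^2 + 2z ∈ ℤ gives the required form.

2(2p^2 + 2y^2 + 2z^2 + 2z) + 1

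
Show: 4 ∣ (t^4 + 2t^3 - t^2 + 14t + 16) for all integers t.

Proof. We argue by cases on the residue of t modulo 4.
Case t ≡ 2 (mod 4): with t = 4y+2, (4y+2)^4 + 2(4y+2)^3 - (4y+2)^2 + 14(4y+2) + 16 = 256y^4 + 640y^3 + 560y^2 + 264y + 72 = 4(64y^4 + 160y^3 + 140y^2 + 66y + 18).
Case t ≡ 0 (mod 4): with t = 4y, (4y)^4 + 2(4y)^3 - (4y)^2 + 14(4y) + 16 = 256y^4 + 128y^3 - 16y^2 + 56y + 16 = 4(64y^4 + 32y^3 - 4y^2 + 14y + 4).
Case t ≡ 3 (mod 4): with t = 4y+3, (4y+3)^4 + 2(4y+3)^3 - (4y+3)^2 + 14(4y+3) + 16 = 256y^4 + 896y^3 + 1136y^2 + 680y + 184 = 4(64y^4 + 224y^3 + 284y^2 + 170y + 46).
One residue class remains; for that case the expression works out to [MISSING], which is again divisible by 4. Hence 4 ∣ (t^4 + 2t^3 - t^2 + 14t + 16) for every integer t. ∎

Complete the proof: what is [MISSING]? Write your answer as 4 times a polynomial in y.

4(64y^4 + 96y^3 + 44y^2 + 22y + 8)

The residues treated are {2, 0, 3}, so the missing case is t ≡ 1 (mod 4); write t = 4y+1.
Then (4y+1)^4 + 2(4y+1)^3 - (4y+1)^2 + 14(4y+1) + 16 = 256y^4 + 384y^3 + 176y^2 + 88y + 32 = 4(64y^4 + 96y^3 + 44y^2 + 22y + 8).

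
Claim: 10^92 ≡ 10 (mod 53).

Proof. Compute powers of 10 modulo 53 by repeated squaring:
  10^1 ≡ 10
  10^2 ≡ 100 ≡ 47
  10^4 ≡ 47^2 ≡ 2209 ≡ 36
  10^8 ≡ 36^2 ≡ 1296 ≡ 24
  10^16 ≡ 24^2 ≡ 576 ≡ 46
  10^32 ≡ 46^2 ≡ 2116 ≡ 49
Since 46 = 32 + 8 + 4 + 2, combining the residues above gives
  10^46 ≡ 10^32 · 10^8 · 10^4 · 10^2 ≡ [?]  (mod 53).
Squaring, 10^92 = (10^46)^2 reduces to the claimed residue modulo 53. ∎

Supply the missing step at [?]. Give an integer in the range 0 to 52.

13

Multiply the listed residues: 49 · 24 · 36 · 47 = 1176 → 42336 → 1989792.
Reducing modulo 53: 1989792 = 37543·53 + 13, so 10^46 ≡ 13.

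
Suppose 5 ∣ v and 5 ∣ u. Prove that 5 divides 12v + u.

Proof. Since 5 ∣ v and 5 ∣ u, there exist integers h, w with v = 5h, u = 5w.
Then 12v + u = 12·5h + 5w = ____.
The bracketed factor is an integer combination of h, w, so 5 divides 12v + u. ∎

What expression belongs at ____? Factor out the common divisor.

5(12h + w)

Each term has a factor of 5: 12·5h + 5w = 5·(12h + w).
Since 12h + w is an integer, 5 ∣ (12v + u).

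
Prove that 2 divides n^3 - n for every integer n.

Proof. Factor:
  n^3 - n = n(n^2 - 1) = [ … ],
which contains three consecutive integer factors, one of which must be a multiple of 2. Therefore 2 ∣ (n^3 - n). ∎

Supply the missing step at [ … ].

(n - 1)n(n + 1)

n(n^2 - 1) = n(n - 1)(n + 1) = (n - 1)n(n + 1).
These three factors are consecutive integers, so their product is divisible by 2.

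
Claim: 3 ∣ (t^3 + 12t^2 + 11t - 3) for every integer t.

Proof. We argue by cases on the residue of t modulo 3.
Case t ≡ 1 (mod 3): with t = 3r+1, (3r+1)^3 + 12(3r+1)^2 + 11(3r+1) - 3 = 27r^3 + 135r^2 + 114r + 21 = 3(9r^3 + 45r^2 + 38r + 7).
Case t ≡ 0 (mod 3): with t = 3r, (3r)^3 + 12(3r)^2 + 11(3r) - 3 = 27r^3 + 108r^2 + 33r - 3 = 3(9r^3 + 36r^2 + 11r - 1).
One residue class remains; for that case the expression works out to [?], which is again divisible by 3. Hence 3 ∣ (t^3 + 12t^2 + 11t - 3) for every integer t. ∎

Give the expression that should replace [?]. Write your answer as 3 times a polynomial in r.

Only t ≡ 2 (mod 3) is unaccounted for. Put t = 3r+2:
(3r+2)^3 + 12(3r+2)^2 + 11(3r+2) - 3 expands to 27r^3 + 162r^2 + 213r + 75,
and factoring out 3 leaves 3(9r^3 + 54r^2 + 71r + 25).

3(9r^3 + 54r^2 + 71r + 25)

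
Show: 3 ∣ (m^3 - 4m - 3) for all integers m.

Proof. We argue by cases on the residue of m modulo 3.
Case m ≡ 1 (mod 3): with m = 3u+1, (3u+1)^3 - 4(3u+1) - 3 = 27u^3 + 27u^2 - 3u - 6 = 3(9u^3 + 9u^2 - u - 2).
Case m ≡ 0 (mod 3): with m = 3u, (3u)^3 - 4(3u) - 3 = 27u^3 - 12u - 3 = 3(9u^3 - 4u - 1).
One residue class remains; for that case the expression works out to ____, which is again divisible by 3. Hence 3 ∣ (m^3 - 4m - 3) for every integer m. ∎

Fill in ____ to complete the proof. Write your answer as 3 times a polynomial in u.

3(9u^3 + 18u^2 + 8u - 1)

Only m ≡ 2 (mod 3) is unaccounted for. Put m = 3u+2:
(3u+2)^3 - 4(3u+2) - 3 expands to 27u^3 + 54u^2 + 24u - 3,
and factoring out 3 leaves 3(9u^3 + 18u^2 + 8u - 1).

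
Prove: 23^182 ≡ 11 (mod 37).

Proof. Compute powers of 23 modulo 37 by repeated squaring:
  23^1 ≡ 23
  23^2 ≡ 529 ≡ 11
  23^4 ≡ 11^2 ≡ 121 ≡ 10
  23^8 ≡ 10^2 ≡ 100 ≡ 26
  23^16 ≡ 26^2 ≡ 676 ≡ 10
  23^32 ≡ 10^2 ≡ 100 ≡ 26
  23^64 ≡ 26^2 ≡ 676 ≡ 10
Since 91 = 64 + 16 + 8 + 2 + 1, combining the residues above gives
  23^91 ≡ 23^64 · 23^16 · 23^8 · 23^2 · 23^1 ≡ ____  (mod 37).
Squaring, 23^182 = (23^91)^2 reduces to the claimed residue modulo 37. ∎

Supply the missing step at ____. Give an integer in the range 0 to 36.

14

23^64 · 23^16 · 23^8 · 23^2 · 23^1 ≡ 10 · 10 · 26 · 11 · 23 = 657800.
657800 mod 37 = 14, so 23^91 ≡ 14 (mod 37).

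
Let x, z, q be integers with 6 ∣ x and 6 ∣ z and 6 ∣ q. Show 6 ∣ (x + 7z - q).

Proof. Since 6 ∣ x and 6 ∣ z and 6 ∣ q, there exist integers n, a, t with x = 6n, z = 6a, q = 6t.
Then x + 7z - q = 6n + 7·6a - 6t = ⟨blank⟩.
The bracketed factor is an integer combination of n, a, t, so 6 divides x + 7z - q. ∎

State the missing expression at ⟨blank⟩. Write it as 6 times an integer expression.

6(7a + n - t)

Each term has a factor of 6: 6n + 7·6a - 6t = 6·(7a + n - t).
Since 7a + n - t is an integer, 6 ∣ (x + 7z - q).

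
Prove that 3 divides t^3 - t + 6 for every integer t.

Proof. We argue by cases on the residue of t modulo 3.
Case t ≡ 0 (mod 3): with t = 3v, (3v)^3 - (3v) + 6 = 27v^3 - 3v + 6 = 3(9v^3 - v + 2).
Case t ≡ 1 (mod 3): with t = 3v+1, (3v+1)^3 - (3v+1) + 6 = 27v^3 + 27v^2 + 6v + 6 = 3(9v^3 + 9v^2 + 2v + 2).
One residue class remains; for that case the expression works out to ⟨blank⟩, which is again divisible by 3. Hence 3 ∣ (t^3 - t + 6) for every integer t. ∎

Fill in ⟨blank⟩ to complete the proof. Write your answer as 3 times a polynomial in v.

3(9v^3 + 18v^2 + 11v + 4)

The residues treated are {0, 1}, so the missing case is t ≡ 2 (mod 3); write t = 3v+2.
Then (3v+2)^3 - (3v+2) + 6 = 27v^3 + 54v^2 + 33v + 12 = 3(9v^3 + 18v^2 + 11v + 4).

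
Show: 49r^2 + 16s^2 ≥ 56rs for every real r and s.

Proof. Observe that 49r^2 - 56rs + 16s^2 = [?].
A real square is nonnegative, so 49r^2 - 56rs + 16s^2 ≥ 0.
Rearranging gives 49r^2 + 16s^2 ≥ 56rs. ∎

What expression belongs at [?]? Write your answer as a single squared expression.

(7r - 4s)^2

The leading and trailing coefficients are 7^2 and 4^2, and 56 = 2·7·4, so the trinomial is (7r - 4s)^2.
Hence 49r^2 - 56rs + 16s^2 ≥ 0.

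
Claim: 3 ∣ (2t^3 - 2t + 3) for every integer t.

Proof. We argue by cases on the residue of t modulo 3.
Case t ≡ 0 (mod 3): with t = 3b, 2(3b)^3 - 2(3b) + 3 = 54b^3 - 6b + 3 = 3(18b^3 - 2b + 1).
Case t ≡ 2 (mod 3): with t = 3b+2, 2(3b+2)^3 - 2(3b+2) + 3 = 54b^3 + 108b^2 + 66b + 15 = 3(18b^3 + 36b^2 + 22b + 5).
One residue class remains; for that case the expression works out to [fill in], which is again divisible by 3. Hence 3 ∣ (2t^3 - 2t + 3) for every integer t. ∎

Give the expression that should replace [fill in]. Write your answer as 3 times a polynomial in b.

The residues treated are {0, 2}, so the missing case is t ≡ 1 (mod 3); write t = 3b+1.
Then 2(3b+1)^3 - 2(3b+1) + 3 = 54b^3 + 54b^2 + 12b + 3 = 3(18b^3 + 18b^2 + 4b + 1).

3(18b^3 + 18b^2 + 4b + 1)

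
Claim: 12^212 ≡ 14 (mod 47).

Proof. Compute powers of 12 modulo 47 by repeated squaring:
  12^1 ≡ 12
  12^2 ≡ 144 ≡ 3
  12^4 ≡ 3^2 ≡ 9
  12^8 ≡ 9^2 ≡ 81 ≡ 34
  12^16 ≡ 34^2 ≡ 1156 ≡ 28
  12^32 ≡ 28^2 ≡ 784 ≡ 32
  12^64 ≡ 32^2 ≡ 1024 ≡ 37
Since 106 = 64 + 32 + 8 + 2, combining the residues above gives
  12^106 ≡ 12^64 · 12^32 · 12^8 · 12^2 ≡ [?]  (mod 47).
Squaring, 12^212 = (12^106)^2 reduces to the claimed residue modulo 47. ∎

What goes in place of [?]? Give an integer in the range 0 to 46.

12^64 · 12^32 · 12^8 · 12^2 ≡ 37 · 32 · 34 · 3 = 120768.
120768 mod 47 = 25, so 12^106 ≡ 25 (mod 47).

25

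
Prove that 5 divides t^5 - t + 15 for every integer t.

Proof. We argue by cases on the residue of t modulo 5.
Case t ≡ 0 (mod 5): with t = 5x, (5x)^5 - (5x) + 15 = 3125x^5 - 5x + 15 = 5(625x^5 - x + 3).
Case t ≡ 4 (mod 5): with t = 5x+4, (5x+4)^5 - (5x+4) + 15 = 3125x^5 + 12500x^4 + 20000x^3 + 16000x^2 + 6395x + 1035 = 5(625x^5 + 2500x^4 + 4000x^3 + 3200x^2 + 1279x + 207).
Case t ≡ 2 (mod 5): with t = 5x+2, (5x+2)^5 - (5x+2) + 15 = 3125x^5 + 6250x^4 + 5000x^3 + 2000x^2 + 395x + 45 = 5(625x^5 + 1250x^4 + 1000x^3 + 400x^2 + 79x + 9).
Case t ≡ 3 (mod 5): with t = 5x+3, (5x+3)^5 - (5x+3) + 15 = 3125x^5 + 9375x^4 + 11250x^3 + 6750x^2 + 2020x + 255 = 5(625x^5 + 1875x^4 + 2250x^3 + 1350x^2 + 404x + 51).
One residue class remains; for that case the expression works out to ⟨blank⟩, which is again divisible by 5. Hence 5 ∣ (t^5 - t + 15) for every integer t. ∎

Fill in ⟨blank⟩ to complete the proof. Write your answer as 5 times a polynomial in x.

5(625x^5 + 625x^4 + 250x^3 + 50x^2 + 4x + 3)

The residues treated are {0, 4, 2, 3}, so the missing case is t ≡ 1 (mod 5); write t = 5x+1.
Then (5x+1)^5 - (5x+1) + 15 = 3125x^5 + 3125x^4 + 1250x^3 + 250x^2 + 20x + 15 = 5(625x^5 + 625x^4 + 250x^3 + 50x^2 + 4x + 3).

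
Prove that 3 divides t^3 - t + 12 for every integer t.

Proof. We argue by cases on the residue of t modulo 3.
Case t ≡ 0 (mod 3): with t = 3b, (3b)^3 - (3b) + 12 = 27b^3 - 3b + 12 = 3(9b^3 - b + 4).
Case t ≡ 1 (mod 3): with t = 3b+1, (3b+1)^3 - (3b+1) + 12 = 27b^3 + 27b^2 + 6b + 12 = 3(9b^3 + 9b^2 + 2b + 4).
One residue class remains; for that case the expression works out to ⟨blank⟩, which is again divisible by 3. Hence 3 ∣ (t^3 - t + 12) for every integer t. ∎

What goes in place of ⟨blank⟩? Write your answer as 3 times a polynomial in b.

The residues treated are {0, 1}, so the missing case is t ≡ 2 (mod 3); write t = 3b+2.
Then (3b+2)^3 - (3b+2) + 12 = 27b^3 + 54b^2 + 33b + 18 = 3(9b^3 + 18b^2 + 11b + 6).

3(9b^3 + 18b^2 + 11b + 6)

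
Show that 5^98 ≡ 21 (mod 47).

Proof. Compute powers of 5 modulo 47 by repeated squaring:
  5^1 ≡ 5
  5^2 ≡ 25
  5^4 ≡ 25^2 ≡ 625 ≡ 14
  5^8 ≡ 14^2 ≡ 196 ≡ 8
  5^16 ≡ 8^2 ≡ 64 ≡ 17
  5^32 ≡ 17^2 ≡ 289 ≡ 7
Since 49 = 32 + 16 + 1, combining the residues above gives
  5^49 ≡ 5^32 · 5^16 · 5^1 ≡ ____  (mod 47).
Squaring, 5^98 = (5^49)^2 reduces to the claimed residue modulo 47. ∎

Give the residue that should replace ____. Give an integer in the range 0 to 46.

5^32 · 5^16 · 5^1 ≡ 7 · 17 · 5 = 595.
595 mod 47 = 31, so 5^49 ≡ 31 (mod 47).

31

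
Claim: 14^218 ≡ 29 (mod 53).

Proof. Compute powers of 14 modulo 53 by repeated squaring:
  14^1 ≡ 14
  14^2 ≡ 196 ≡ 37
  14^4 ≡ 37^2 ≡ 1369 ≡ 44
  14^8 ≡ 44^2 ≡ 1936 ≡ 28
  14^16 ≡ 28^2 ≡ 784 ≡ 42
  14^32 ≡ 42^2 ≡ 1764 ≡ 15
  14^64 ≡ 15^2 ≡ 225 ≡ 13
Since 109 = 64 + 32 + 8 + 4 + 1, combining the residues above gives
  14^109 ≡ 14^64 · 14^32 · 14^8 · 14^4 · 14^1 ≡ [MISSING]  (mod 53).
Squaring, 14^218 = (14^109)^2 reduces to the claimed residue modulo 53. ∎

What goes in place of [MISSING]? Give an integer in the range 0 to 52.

33

Multiply the listed residues: 13 · 15 · 28 · 44 · 14 = 195 → 5460 → 240240 → 3363360.
Reducing modulo 53: 3363360 = 63459·53 + 33, so 14^109 ≡ 33.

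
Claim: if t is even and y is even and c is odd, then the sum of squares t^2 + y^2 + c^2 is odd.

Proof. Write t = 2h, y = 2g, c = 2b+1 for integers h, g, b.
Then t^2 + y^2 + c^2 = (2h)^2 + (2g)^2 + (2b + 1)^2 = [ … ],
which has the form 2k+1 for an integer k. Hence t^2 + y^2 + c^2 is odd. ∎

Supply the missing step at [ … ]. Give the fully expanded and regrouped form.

(2h)^2 + (2g)^2 + (2b + 1)^2 = 4b^2 + 4b + 4g^2 + 4h^2 + 1
= 2(2b^2 + 2b + 2g^2 + 2h^2) + 1.
Since 2b^2 + 2b + 2g^2 + 2h^2 is an integer, the sum of squares is of the form 2k+1 for an integer k.

2(2b^2 + 2b + 2g^2 + 2h^2) + 1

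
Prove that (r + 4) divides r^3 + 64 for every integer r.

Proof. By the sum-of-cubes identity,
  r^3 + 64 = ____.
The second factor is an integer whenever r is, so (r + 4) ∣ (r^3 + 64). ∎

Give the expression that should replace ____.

(r + 4)(r^2 - 4r + 16)

a^3 + b^3 = (a + b)(a^2 - ab + b^2). With a = r, b = 4:
r^3 + 64 = (r + 4)(r^2 - 4r + 16).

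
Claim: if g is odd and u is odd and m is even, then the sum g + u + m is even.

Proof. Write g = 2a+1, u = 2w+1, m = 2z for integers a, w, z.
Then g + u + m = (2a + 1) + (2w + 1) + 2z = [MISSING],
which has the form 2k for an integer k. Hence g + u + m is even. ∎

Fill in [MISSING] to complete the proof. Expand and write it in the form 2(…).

2(a + w + z + 1)

Expanding: (2a + 1) + (2w + 1) + 2z = 2a + 2w + 2z + 2.
Every term is even; pulling out the factor of 2 gives 2(a + w + z + 1).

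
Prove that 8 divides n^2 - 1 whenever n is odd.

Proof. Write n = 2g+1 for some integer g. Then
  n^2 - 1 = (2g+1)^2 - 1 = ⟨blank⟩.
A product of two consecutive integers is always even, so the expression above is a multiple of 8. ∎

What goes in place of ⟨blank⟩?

(2g+1)^2 - 1 = 4g^2 + 4g + 1 - 1 = 4g^2 + 4g = 4g(g+1).
Since g and g+1 are consecutive, g(g+1) is even, and 4·(even) is a multiple of 8.

4g(g + 1)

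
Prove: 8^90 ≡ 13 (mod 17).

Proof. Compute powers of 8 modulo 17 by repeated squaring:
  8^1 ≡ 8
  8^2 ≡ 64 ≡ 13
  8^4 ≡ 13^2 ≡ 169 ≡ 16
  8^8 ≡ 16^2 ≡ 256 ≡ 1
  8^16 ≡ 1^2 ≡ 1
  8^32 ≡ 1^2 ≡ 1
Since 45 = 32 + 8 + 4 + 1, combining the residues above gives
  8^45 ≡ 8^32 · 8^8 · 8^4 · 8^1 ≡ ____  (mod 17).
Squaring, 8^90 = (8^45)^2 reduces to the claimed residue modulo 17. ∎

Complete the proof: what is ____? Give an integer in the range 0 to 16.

8^32 · 8^8 · 8^4 · 8^1 ≡ 1 · 1 · 16 · 8 = 128.
128 mod 17 = 9, so 8^45 ≡ 9 (mod 17).

9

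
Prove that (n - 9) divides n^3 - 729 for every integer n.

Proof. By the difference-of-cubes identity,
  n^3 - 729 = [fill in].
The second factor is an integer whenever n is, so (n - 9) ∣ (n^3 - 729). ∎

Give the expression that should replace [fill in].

(n - 9)(n^2 + 9n + 81)

a^3 - b^3 = (a - b)(a^2 + ab + b^2). With a = n, b = 9:
n^3 - 729 = (n - 9)(n^2 + 9n + 81).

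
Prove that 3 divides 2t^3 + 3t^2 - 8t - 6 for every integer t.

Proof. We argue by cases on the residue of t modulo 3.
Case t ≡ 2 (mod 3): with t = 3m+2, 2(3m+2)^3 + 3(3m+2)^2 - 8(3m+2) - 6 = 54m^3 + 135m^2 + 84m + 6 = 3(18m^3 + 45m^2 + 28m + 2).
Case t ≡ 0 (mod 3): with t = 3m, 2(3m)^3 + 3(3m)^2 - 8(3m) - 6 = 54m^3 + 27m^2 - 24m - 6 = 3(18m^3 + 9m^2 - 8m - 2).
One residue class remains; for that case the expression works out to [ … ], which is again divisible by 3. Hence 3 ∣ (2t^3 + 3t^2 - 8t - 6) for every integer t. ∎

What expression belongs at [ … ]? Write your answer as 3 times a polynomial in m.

The residues treated are {2, 0}, so the missing case is t ≡ 1 (mod 3); write t = 3m+1.
Then 2(3m+1)^3 + 3(3m+1)^2 - 8(3m+1) - 6 = 54m^3 + 81m^2 + 12m - 9 = 3(18m^3 + 27m^2 + 4m - 3).

3(18m^3 + 27m^2 + 4m - 3)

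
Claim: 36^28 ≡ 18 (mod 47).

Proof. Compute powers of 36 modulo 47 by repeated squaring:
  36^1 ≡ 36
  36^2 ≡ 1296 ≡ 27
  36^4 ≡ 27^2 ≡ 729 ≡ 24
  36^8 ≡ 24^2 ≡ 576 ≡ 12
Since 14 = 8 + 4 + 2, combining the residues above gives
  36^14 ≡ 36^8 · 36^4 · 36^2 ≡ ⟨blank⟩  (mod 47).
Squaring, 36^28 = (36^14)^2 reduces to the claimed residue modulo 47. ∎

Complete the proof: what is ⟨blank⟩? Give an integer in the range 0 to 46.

36^8 · 36^4 · 36^2 ≡ 12 · 24 · 27 = 7776.
7776 mod 47 = 21, so 36^14 ≡ 21 (mod 47).

21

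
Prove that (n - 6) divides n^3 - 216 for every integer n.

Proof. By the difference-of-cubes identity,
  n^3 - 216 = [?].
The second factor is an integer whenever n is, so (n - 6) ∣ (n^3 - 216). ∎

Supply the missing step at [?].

(n - 6)(n^2 + 6n + 36)

Polynomial division of n^3 - 216 by n - 6 leaves remainder 0 and quotient n^2 + 6n + 36.
Hence n^3 - 216 = (n - 6)(n^2 + 6n + 36).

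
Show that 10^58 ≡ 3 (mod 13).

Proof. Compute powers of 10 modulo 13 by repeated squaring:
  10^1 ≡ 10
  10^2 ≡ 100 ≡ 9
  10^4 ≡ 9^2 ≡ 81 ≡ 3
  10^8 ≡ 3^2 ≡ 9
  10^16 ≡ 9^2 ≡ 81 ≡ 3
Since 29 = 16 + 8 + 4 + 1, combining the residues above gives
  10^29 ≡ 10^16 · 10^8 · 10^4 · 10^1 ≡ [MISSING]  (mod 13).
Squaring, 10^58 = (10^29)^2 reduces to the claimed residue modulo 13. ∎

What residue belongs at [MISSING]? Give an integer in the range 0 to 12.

10^16 · 10^8 · 10^4 · 10^1 ≡ 3 · 9 · 3 · 10 = 810.
810 mod 13 = 4, so 10^29 ≡ 4 (mod 13).

4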